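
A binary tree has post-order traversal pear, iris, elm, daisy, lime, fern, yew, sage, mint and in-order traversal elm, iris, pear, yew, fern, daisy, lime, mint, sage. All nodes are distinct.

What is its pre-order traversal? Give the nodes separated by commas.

The last element of post-order is the root; it splits in-order into left and right subtrees.
Root mint: left subtree has 7 nodes {elm, iris, pear, yew, fern, daisy, lime}, right has 1 {sage}.
  Root yew: left subtree has 3 nodes {elm, iris, pear}, right has 3 {fern, daisy, lime}.
    Root elm: left subtree has 0 nodes { }, right has 2 {iris, pear}.
      Root iris: left subtree has 0 nodes { }, right has 1 {pear}.
    Root fern: left subtree has 0 nodes { }, right has 2 {daisy, lime}.
      Root lime: left subtree has 1 node {daisy}, right has 0 { }.

mint, yew, elm, iris, pear, fern, lime, daisy, sage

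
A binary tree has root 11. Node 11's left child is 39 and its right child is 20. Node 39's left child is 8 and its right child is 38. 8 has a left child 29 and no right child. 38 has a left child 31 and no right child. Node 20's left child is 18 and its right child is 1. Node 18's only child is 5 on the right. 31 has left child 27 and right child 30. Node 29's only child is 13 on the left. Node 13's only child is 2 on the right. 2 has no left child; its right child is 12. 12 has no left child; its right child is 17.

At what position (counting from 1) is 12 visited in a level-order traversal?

Level-order visits nodes level by level from the root, left to right within each level.
Level 0: 11
Level 1: 39, 20
Level 2: 8, 38, 18, 1
Level 3: 29, 31, 5
Level 4: 13, 27, 30
Level 5: 2
Level 6: 12
Level 7: 17
Full level-order sequence: 11, 39, 20, 8, 38, 18, 1, 29, 31, 5, 13, 27, 30, 2, 12, 17.

15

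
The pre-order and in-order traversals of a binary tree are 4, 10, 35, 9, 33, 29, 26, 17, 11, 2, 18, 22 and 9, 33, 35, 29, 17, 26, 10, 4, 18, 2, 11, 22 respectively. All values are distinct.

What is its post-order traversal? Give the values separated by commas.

33, 9, 17, 26, 29, 35, 10, 18, 2, 22, 11, 4

The first element of pre-order is the root; it splits in-order into left and right subtrees.
Root 4: left subtree has 7 nodes {9, 33, 35, 29, 17, 26, 10}, right has 4 {18, 2, 11, 22}.
  Root 10: left subtree has 6 nodes {9, 33, 35, 29, 17, 26}, right has 0 { }.
    Root 35: left subtree has 2 nodes {9, 33}, right has 3 {29, 17, 26}.
      Root 9: left subtree has 0 nodes { }, right has 1 {33}.
      Root 29: left subtree has 0 nodes { }, right has 2 {17, 26}.
        Root 26: left subtree has 1 node {17}, right has 0 { }.
  Root 11: left subtree has 2 nodes {18, 2}, right has 1 {22}.
    Root 2: left subtree has 1 node {18}, right has 0 { }.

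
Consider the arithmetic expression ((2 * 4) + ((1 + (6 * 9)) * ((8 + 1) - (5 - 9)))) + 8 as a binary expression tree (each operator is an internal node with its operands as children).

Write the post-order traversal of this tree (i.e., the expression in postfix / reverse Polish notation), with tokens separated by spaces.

Post-order on an expression tree gives postfix notation: for each operator, emit left operand, right operand, then the operator.

2 4 * 1 6 9 * + 8 1 + 5 9 - - * + 8 +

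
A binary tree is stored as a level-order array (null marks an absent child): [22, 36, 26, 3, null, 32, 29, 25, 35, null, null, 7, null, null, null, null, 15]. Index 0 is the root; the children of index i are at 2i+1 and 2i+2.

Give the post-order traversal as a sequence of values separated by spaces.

15 25 35 3 36 7 32 29 26 22

Post-order visits the left subtree, then the right subtree, then the node.
At 22: go left to 36.
  At 36: go left to 3.
    At 3: go left to 25.
      At 25: no left child.
      At 25: go right to 15.
        15 is a leaf — visit 15.
      Visit 25.
    At 3: go right to 35.
      35 is a leaf — visit 35.
    Visit 3.
  At 36: no right child.
  Visit 36.
At 22: go right to 26.
  At 26: go left to 32.
    At 32: go left to 7.
      7 is a leaf — visit 7.
    At 32: no right child.
    Visit 32.
  At 26: go right to 29.
    29 is a leaf — visit 29.
  Visit 26.
Visit 22.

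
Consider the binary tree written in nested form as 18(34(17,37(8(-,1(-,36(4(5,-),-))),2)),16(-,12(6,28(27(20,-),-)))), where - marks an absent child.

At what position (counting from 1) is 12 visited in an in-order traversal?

13

In-order visits the left subtree, then the node, then the right subtree.
At 18: go left to 34.
  At 34: go left to 17.
    17 is a leaf — visit 17.
  Visit 34.
  At 34: go right to 37.
    At 37: go left to 8.
      At 8: no left child.
      Visit 8.
      At 8: go right to 1.
        At 1: no left child.
        Visit 1.
        At 1: go right to 36.
          At 36: go left to 4.
            At 4: go left to 5.
              5 is a leaf — visit 5.
            Visit 4.
            At 4: no right child.
          Visit 36.
          At 36: no right child.
    Visit 37.
    At 37: go right to 2.
      2 is a leaf — visit 2.
Visit 18.
At 18: go right to 16.
  At 16: no left child.
  Visit 16.
  At 16: go right to 12.
    At 12: go left to 6.
      6 is a leaf — visit 6.
    Visit 12.
    At 12: go right to 28.
      At 28: go left to 27.
        At 27: go left to 20.
          20 is a leaf — visit 20.
        Visit 27.
        At 27: no right child.
      Visit 28.
      At 28: no right child.
Full in-order sequence: 17, 34, 8, 1, 5, 4, 36, 37, 2, 18, 16, 6, 12, 20, 27, 28.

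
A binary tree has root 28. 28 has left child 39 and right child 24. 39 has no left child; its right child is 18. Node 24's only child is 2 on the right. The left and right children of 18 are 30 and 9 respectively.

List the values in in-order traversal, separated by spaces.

39 30 18 9 28 24 2

In-order visits the left subtree, then the node, then the right subtree.
At 28: go left to 39.
  At 39: no left child.
  Visit 39.
  At 39: go right to 18.
    At 18: go left to 30.
      30 is a leaf — visit 30.
    Visit 18.
    At 18: go right to 9.
      9 is a leaf — visit 9.
Visit 28.
At 28: go right to 24.
  At 24: no left child.
  Visit 24.
  At 24: go right to 2.
    2 is a leaf — visit 2.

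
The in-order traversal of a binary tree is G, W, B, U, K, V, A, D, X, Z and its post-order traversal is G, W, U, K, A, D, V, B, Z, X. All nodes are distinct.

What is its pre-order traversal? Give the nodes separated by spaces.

X B W G V K U D A Z

The last element of post-order is the root; it splits in-order into left and right subtrees.
Root X: left subtree has 8 nodes {G, W, B, U, K, V, A, D}, right has 1 {Z}.
  Root B: left subtree has 2 nodes {G, W}, right has 5 {U, K, V, A, D}.
    Root W: left subtree has 1 node {G}, right has 0 { }.
    Root V: left subtree has 2 nodes {U, K}, right has 2 {A, D}.
      Root K: left subtree has 1 node {U}, right has 0 { }.
      Root D: left subtree has 1 node {A}, right has 0 { }.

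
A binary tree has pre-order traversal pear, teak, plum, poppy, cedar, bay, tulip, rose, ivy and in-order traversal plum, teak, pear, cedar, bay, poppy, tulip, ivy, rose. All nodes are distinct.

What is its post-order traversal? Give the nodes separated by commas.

plum, teak, bay, cedar, ivy, rose, tulip, poppy, pear

The first element of pre-order is the root; it splits in-order into left and right subtrees.
Root pear: left subtree has 2 nodes {plum, teak}, right has 6 {cedar, bay, poppy, tulip, ivy, rose}.
  Root teak: left subtree has 1 node {plum}, right has 0 { }.
  Root poppy: left subtree has 2 nodes {cedar, bay}, right has 3 {tulip, ivy, rose}.
    Root cedar: left subtree has 0 nodes { }, right has 1 {bay}.
    Root tulip: left subtree has 0 nodes { }, right has 2 {ivy, rose}.
      Root rose: left subtree has 1 node {ivy}, right has 0 { }.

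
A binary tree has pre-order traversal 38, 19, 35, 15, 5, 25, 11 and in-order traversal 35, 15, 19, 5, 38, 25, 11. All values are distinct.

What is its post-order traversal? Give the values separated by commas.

The first element of pre-order is the root; it splits in-order into left and right subtrees.
Root 38: left subtree has 4 nodes {35, 15, 19, 5}, right has 2 {25, 11}.
  Root 19: left subtree has 2 nodes {35, 15}, right has 1 {5}.
    Root 35: left subtree has 0 nodes { }, right has 1 {15}.
  Root 25: left subtree has 0 nodes { }, right has 1 {11}.

15, 35, 5, 19, 11, 25, 38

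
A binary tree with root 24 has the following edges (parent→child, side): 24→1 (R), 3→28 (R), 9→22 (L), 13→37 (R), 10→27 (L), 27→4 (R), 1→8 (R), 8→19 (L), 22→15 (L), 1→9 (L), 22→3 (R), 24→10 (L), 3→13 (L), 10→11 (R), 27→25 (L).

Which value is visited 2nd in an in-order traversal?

27

In-order visits the left subtree, then the node, then the right subtree.
At 24: go left to 10.
  At 10: go left to 27.
    At 27: go left to 25.
      25 is a leaf — visit 25.
    Visit 27.
    At 27: go right to 4.
      4 is a leaf — visit 4.
  Visit 10.
  At 10: go right to 11.
    11 is a leaf — visit 11.
Visit 24.
At 24: go right to 1.
  At 1: go left to 9.
    At 9: go left to 22.
      At 22: go left to 15.
        15 is a leaf — visit 15.
      Visit 22.
      At 22: go right to 3.
        At 3: go left to 13.
          At 13: no left child.
          Visit 13.
          At 13: go right to 37.
            37 is a leaf — visit 37.
        Visit 3.
        At 3: go right to 28.
          28 is a leaf — visit 28.
    Visit 9.
    At 9: no right child.
  Visit 1.
  At 1: go right to 8.
    At 8: go left to 19.
      19 is a leaf — visit 19.
    Visit 8.
    At 8: no right child.
Full in-order sequence: 25, 27, 4, 10, 11, 24, 15, 22, 13, 37, 3, 28, 9, 1, 19, 8.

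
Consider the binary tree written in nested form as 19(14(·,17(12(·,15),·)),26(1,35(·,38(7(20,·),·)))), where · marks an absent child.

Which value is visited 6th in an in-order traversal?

In-order visits the left subtree, then the node, then the right subtree.
At 19: go left to 14.
  At 14: no left child.
  Visit 14.
  At 14: go right to 17.
    At 17: go left to 12.
      At 12: no left child.
      Visit 12.
      At 12: go right to 15.
        15 is a leaf — visit 15.
    Visit 17.
    At 17: no right child.
Visit 19.
At 19: go right to 26.
  At 26: go left to 1.
    1 is a leaf — visit 1.
  Visit 26.
  At 26: go right to 35.
    At 35: no left child.
    Visit 35.
    At 35: go right to 38.
      At 38: go left to 7.
        At 7: go left to 20.
          20 is a leaf — visit 20.
        Visit 7.
        At 7: no right child.
      Visit 38.
      At 38: no right child.
Full in-order sequence: 14, 12, 15, 17, 19, 1, 26, 35, 20, 7, 38.

1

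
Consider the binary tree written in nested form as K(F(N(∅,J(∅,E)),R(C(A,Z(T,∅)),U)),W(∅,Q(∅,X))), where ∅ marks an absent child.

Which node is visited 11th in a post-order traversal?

Post-order visits the left subtree, then the right subtree, then the node.
At K: go left to F.
  At F: go left to N.
    At N: no left child.
    At N: go right to J.
      At J: no left child.
      At J: go right to E.
        E is a leaf — visit E.
      Visit J.
    Visit N.
  At F: go right to R.
    At R: go left to C.
      At C: go left to A.
        A is a leaf — visit A.
      At C: go right to Z.
        At Z: go left to T.
          T is a leaf — visit T.
        At Z: no right child.
        Visit Z.
      Visit C.
    At R: go right to U.
      U is a leaf — visit U.
    Visit R.
  Visit F.
At K: go right to W.
  At W: no left child.
  At W: go right to Q.
    At Q: no left child.
    At Q: go right to X.
      X is a leaf — visit X.
    Visit Q.
  Visit W.
Visit K.
Full post-order sequence: E, J, N, A, T, Z, C, U, R, F, X, Q, W, K.

X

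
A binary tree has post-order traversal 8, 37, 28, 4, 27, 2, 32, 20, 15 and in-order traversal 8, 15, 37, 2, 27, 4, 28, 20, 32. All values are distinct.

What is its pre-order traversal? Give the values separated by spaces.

The last element of post-order is the root; it splits in-order into left and right subtrees.
Root 15: left subtree has 1 node {8}, right has 7 {37, 2, 27, 4, 28, 20, 32}.
  Root 20: left subtree has 5 nodes {37, 2, 27, 4, 28}, right has 1 {32}.
    Root 2: left subtree has 1 node {37}, right has 3 {27, 4, 28}.
      Root 27: left subtree has 0 nodes { }, right has 2 {4, 28}.
        Root 4: left subtree has 0 nodes { }, right has 1 {28}.

15 8 20 2 37 27 4 28 32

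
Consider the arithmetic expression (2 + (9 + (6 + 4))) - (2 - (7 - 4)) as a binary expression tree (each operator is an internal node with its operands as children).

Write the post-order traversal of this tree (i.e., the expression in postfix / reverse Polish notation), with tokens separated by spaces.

2 9 6 4 + + + 2 7 4 - - -

Post-order on an expression tree gives postfix notation: for each operator, emit left operand, right operand, then the operator.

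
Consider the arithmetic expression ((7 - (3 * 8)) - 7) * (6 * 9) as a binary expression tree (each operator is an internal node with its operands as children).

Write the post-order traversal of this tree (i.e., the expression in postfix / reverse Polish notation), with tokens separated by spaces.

Post-order on an expression tree gives postfix notation: for each operator, emit left operand, right operand, then the operator.

7 3 8 * - 7 - 6 9 * *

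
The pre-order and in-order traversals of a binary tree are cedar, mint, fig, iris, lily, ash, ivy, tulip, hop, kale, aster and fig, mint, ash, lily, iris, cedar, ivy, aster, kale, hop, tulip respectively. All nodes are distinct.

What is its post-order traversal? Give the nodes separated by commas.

The first element of pre-order is the root; it splits in-order into left and right subtrees.
Root cedar: left subtree has 5 nodes {fig, mint, ash, lily, iris}, right has 5 {ivy, aster, kale, hop, tulip}.
  Root mint: left subtree has 1 node {fig}, right has 3 {ash, lily, iris}.
    Root iris: left subtree has 2 nodes {ash, lily}, right has 0 { }.
      Root lily: left subtree has 1 node {ash}, right has 0 { }.
  Root ivy: left subtree has 0 nodes { }, right has 4 {aster, kale, hop, tulip}.
    Root tulip: left subtree has 3 nodes {aster, kale, hop}, right has 0 { }.
      Root hop: left subtree has 2 nodes {aster, kale}, right has 0 { }.
        Root kale: left subtree has 1 node {aster}, right has 0 { }.

fig, ash, lily, iris, mint, aster, kale, hop, tulip, ivy, cedar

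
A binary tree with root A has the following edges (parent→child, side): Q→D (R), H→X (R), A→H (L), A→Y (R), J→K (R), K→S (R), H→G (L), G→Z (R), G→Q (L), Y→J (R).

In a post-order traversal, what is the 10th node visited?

Post-order visits the left subtree, then the right subtree, then the node.
At A: go left to H.
  At H: go left to G.
    At G: go left to Q.
      At Q: no left child.
      At Q: go right to D.
        D is a leaf — visit D.
      Visit Q.
    At G: go right to Z.
      Z is a leaf — visit Z.
    Visit G.
  At H: go right to X.
    X is a leaf — visit X.
  Visit H.
At A: go right to Y.
  At Y: no left child.
  At Y: go right to J.
    At J: no left child.
    At J: go right to K.
      At K: no left child.
      At K: go right to S.
        S is a leaf — visit S.
      Visit K.
    Visit J.
  Visit Y.
Visit A.
Full post-order sequence: D, Q, Z, G, X, H, S, K, J, Y, A.

Y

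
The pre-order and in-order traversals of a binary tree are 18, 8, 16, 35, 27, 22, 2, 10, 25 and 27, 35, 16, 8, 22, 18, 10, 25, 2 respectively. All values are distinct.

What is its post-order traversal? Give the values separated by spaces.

The first element of pre-order is the root; it splits in-order into left and right subtrees.
Root 18: left subtree has 5 nodes {27, 35, 16, 8, 22}, right has 3 {10, 25, 2}.
  Root 8: left subtree has 3 nodes {27, 35, 16}, right has 1 {22}.
    Root 16: left subtree has 2 nodes {27, 35}, right has 0 { }.
      Root 35: left subtree has 1 node {27}, right has 0 { }.
  Root 2: left subtree has 2 nodes {10, 25}, right has 0 { }.
    Root 10: left subtree has 0 nodes { }, right has 1 {25}.

27 35 16 22 8 25 10 2 18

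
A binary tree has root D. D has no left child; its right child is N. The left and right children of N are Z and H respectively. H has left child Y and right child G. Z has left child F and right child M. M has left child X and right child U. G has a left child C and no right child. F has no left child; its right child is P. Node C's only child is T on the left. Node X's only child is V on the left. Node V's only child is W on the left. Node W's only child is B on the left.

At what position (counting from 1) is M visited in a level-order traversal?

6

Level-order visits nodes level by level from the root, left to right within each level.
Level 0: D
Level 1: N
Level 2: Z, H
Level 3: F, M, Y, G
Level 4: P, X, U, C
Level 5: V, T
Level 6: W
Level 7: B
Full level-order sequence: D, N, Z, H, F, M, Y, G, P, X, U, C, V, T, W, B.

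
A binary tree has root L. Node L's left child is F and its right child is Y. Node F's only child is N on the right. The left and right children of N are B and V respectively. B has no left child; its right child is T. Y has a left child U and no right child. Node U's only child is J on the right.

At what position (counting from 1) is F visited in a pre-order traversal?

Pre-order visits the node, then its left subtree, then its right subtree.
Visit L.
At L: go left to F.
  Visit F.
  At F: no left child.
  At F: go right to N.
    Visit N.
    At N: go left to B.
      Visit B.
      At B: no left child.
      At B: go right to T.
        T is a leaf — visit T.
    At N: go right to V.
      V is a leaf — visit V.
At L: go right to Y.
  Visit Y.
  At Y: go left to U.
    Visit U.
    At U: no left child.
    At U: go right to J.
      J is a leaf — visit J.
  At Y: no right child.
Full pre-order sequence: L, F, N, B, T, V, Y, U, J.

2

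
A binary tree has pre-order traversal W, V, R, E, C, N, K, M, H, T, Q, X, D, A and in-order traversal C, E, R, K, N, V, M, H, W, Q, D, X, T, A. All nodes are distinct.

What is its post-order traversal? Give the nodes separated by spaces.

C E K N R H M V D X Q A T W

The first element of pre-order is the root; it splits in-order into left and right subtrees.
Root W: left subtree has 8 nodes {C, E, R, K, N, V, M, H}, right has 5 {Q, D, X, T, A}.
  Root V: left subtree has 5 nodes {C, E, R, K, N}, right has 2 {M, H}.
    Root R: left subtree has 2 nodes {C, E}, right has 2 {K, N}.
      Root E: left subtree has 1 node {C}, right has 0 { }.
      Root N: left subtree has 1 node {K}, right has 0 { }.
    Root M: left subtree has 0 nodes { }, right has 1 {H}.
  Root T: left subtree has 3 nodes {Q, D, X}, right has 1 {A}.
    Root Q: left subtree has 0 nodes { }, right has 2 {D, X}.
      Root X: left subtree has 1 node {D}, right has 0 { }.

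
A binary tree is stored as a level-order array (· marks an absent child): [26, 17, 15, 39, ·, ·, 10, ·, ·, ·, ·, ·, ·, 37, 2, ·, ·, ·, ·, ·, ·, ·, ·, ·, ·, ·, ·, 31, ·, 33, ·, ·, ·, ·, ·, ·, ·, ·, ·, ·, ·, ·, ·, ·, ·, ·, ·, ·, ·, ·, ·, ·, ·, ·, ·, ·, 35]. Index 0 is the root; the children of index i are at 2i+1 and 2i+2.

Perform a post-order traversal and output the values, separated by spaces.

Post-order visits the left subtree, then the right subtree, then the node.
At 26: go left to 17.
  At 17: go left to 39.
    39 is a leaf — visit 39.
  At 17: no right child.
  Visit 17.
At 26: go right to 15.
  At 15: no left child.
  At 15: go right to 10.
    At 10: go left to 37.
      At 37: go left to 31.
        At 31: no left child.
        At 31: go right to 35.
          35 is a leaf — visit 35.
        Visit 31.
      At 37: no right child.
      Visit 37.
    At 10: go right to 2.
      At 2: go left to 33.
        33 is a leaf — visit 33.
      At 2: no right child.
      Visit 2.
    Visit 10.
  Visit 15.
Visit 26.

39 17 35 31 37 33 2 10 15 26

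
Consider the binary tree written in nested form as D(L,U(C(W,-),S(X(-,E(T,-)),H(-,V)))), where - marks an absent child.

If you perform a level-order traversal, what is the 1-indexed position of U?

3

Level-order visits nodes level by level from the root, left to right within each level.
Level 0: D
Level 1: L, U
Level 2: C, S
Level 3: W, X, H
Level 4: E, V
Level 5: T
Full level-order sequence: D, L, U, C, S, W, X, H, E, V, T.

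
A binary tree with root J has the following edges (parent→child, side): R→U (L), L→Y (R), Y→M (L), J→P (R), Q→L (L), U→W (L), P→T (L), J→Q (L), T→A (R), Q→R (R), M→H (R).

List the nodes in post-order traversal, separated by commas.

Post-order visits the left subtree, then the right subtree, then the node.
At J: go left to Q.
  At Q: go left to L.
    At L: no left child.
    At L: go right to Y.
      At Y: go left to M.
        At M: no left child.
        At M: go right to H.
          H is a leaf — visit H.
        Visit M.
      At Y: no right child.
      Visit Y.
    Visit L.
  At Q: go right to R.
    At R: go left to U.
      At U: go left to W.
        W is a leaf — visit W.
      At U: no right child.
      Visit U.
    At R: no right child.
    Visit R.
  Visit Q.
At J: go right to P.
  At P: go left to T.
    At T: no left child.
    At T: go right to A.
      A is a leaf — visit A.
    Visit T.
  At P: no right child.
  Visit P.
Visit J.

H, M, Y, L, W, U, R, Q, A, T, P, J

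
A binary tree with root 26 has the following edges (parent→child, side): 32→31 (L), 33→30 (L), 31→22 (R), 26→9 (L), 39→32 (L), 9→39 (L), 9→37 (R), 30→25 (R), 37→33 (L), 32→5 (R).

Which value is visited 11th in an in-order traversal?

In-order visits the left subtree, then the node, then the right subtree.
At 26: go left to 9.
  At 9: go left to 39.
    At 39: go left to 32.
      At 32: go left to 31.
        At 31: no left child.
        Visit 31.
        At 31: go right to 22.
          22 is a leaf — visit 22.
      Visit 32.
      At 32: go right to 5.
        5 is a leaf — visit 5.
    Visit 39.
    At 39: no right child.
  Visit 9.
  At 9: go right to 37.
    At 37: go left to 33.
      At 33: go left to 30.
        At 30: no left child.
        Visit 30.
        At 30: go right to 25.
          25 is a leaf — visit 25.
      Visit 33.
      At 33: no right child.
    Visit 37.
    At 37: no right child.
Visit 26.
At 26: no right child.
Full in-order sequence: 31, 22, 32, 5, 39, 9, 30, 25, 33, 37, 26.

26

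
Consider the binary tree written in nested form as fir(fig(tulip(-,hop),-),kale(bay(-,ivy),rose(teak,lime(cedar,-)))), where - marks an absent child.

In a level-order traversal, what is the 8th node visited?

ivy

Level-order visits nodes level by level from the root, left to right within each level.
Level 0: fir
Level 1: fig, kale
Level 2: tulip, bay, rose
Level 3: hop, ivy, teak, lime
Level 4: cedar
Full level-order sequence: fir, fig, kale, tulip, bay, rose, hop, ivy, teak, lime, cedar.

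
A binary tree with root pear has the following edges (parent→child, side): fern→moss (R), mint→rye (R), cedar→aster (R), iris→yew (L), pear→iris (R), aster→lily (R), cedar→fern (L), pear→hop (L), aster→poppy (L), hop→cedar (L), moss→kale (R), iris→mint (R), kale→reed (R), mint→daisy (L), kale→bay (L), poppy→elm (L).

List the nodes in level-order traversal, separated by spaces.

pear hop iris cedar yew mint fern aster daisy rye moss poppy lily kale elm bay reed

Level-order visits nodes level by level from the root, left to right within each level.
Level 0: pear
Level 1: hop, iris
Level 2: cedar, yew, mint
Level 3: fern, aster, daisy, rye
Level 4: moss, poppy, lily
Level 5: kale, elm
Level 6: bay, reed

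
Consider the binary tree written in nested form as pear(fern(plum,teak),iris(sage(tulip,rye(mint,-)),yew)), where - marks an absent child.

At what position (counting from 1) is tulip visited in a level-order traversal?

8

Level-order visits nodes level by level from the root, left to right within each level.
Level 0: pear
Level 1: fern, iris
Level 2: plum, teak, sage, yew
Level 3: tulip, rye
Level 4: mint
Full level-order sequence: pear, fern, iris, plum, teak, sage, yew, tulip, rye, mint.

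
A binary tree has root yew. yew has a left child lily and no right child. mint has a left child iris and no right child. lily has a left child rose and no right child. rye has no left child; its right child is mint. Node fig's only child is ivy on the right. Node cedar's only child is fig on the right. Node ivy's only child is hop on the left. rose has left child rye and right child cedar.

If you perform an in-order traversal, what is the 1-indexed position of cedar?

In-order visits the left subtree, then the node, then the right subtree.
At yew: go left to lily.
  At lily: go left to rose.
    At rose: go left to rye.
      At rye: no left child.
      Visit rye.
      At rye: go right to mint.
        At mint: go left to iris.
          iris is a leaf — visit iris.
        Visit mint.
        At mint: no right child.
    Visit rose.
    At rose: go right to cedar.
      At cedar: no left child.
      Visit cedar.
      At cedar: go right to fig.
        At fig: no left child.
        Visit fig.
        At fig: go right to ivy.
          At ivy: go left to hop.
            hop is a leaf — visit hop.
          Visit ivy.
          At ivy: no right child.
  Visit lily.
  At lily: no right child.
Visit yew.
At yew: no right child.
Full in-order sequence: rye, iris, mint, rose, cedar, fig, hop, ivy, lily, yew.

5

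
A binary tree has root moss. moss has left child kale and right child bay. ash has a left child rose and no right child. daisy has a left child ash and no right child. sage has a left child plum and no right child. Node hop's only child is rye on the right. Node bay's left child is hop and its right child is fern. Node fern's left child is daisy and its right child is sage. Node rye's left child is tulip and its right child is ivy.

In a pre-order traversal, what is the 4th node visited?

hop

Pre-order visits the node, then its left subtree, then its right subtree.
Visit moss.
At moss: go left to kale.
  kale is a leaf — visit kale.
At moss: go right to bay.
  Visit bay.
  At bay: go left to hop.
    Visit hop.
    At hop: no left child.
    At hop: go right to rye.
      Visit rye.
      At rye: go left to tulip.
        tulip is a leaf — visit tulip.
      At rye: go right to ivy.
        ivy is a leaf — visit ivy.
  At bay: go right to fern.
    Visit fern.
    At fern: go left to daisy.
      Visit daisy.
      At daisy: go left to ash.
        Visit ash.
        At ash: go left to rose.
          rose is a leaf — visit rose.
        At ash: no right child.
      At daisy: no right child.
    At fern: go right to sage.
      Visit sage.
      At sage: go left to plum.
        plum is a leaf — visit plum.
      At sage: no right child.
Full pre-order sequence: moss, kale, bay, hop, rye, tulip, ivy, fern, daisy, ash, rose, sage, plum.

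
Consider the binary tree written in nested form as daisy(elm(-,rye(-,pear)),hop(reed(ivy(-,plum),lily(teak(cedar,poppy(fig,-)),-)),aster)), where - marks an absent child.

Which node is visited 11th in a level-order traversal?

teak

Level-order visits nodes level by level from the root, left to right within each level.
Level 0: daisy
Level 1: elm, hop
Level 2: rye, reed, aster
Level 3: pear, ivy, lily
Level 4: plum, teak
Level 5: cedar, poppy
Level 6: fig
Full level-order sequence: daisy, elm, hop, rye, reed, aster, pear, ivy, lily, plum, teak, cedar, poppy, fig.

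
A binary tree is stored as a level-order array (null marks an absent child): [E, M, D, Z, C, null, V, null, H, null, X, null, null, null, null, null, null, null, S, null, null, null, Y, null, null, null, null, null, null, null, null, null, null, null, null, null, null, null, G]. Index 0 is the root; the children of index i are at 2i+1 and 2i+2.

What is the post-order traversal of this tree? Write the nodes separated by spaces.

G S H Z Y X C M V D E

Post-order visits the left subtree, then the right subtree, then the node.
At E: go left to M.
  At M: go left to Z.
    At Z: no left child.
    At Z: go right to H.
      At H: no left child.
      At H: go right to S.
        At S: no left child.
        At S: go right to G.
          G is a leaf — visit G.
        Visit S.
      Visit H.
    Visit Z.
  At M: go right to C.
    At C: no left child.
    At C: go right to X.
      At X: no left child.
      At X: go right to Y.
        Y is a leaf — visit Y.
      Visit X.
    Visit C.
  Visit M.
At E: go right to D.
  At D: no left child.
  At D: go right to V.
    V is a leaf — visit V.
  Visit D.
Visit E.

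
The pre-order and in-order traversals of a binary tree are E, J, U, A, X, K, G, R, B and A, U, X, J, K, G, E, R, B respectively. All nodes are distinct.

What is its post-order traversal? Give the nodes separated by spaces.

A X U G K J B R E

The first element of pre-order is the root; it splits in-order into left and right subtrees.
Root E: left subtree has 6 nodes {A, U, X, J, K, G}, right has 2 {R, B}.
  Root J: left subtree has 3 nodes {A, U, X}, right has 2 {K, G}.
    Root U: left subtree has 1 node {A}, right has 1 {X}.
    Root K: left subtree has 0 nodes { }, right has 1 {G}.
  Root R: left subtree has 0 nodes { }, right has 1 {B}.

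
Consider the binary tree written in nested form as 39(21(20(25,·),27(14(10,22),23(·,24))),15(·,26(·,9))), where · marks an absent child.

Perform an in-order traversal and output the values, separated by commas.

25, 20, 21, 10, 14, 22, 27, 23, 24, 39, 15, 26, 9

In-order visits the left subtree, then the node, then the right subtree.
At 39: go left to 21.
  At 21: go left to 20.
    At 20: go left to 25.
      25 is a leaf — visit 25.
    Visit 20.
    At 20: no right child.
  Visit 21.
  At 21: go right to 27.
    At 27: go left to 14.
      At 14: go left to 10.
        10 is a leaf — visit 10.
      Visit 14.
      At 14: go right to 22.
        22 is a leaf — visit 22.
    Visit 27.
    At 27: go right to 23.
      At 23: no left child.
      Visit 23.
      At 23: go right to 24.
        24 is a leaf — visit 24.
Visit 39.
At 39: go right to 15.
  At 15: no left child.
  Visit 15.
  At 15: go right to 26.
    At 26: no left child.
    Visit 26.
    At 26: go right to 9.
      9 is a leaf — visit 9.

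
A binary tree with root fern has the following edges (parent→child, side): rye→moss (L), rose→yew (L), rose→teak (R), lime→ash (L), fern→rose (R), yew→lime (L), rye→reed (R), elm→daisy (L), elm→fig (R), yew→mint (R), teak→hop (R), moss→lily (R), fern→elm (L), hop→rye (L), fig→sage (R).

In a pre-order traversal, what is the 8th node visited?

Pre-order visits the node, then its left subtree, then its right subtree.
Visit fern.
At fern: go left to elm.
  Visit elm.
  At elm: go left to daisy.
    daisy is a leaf — visit daisy.
  At elm: go right to fig.
    Visit fig.
    At fig: no left child.
    At fig: go right to sage.
      sage is a leaf — visit sage.
At fern: go right to rose.
  Visit rose.
  At rose: go left to yew.
    Visit yew.
    At yew: go left to lime.
      Visit lime.
      At lime: go left to ash.
        ash is a leaf — visit ash.
      At lime: no right child.
    At yew: go right to mint.
      mint is a leaf — visit mint.
  At rose: go right to teak.
    Visit teak.
    At teak: no left child.
    At teak: go right to hop.
      Visit hop.
      At hop: go left to rye.
        Visit rye.
        At rye: go left to moss.
          Visit moss.
          At moss: no left child.
          At moss: go right to lily.
            lily is a leaf — visit lily.
        At rye: go right to reed.
          reed is a leaf — visit reed.
      At hop: no right child.
Full pre-order sequence: fern, elm, daisy, fig, sage, rose, yew, lime, ash, mint, teak, hop, rye, moss, lily, reed.

lime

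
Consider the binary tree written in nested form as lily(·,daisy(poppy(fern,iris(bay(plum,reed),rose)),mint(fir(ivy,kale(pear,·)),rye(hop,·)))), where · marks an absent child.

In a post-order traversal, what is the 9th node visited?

Post-order visits the left subtree, then the right subtree, then the node.
At lily: no left child.
At lily: go right to daisy.
  At daisy: go left to poppy.
    At poppy: go left to fern.
      fern is a leaf — visit fern.
    At poppy: go right to iris.
      At iris: go left to bay.
        At bay: go left to plum.
          plum is a leaf — visit plum.
        At bay: go right to reed.
          reed is a leaf — visit reed.
        Visit bay.
      At iris: go right to rose.
        rose is a leaf — visit rose.
      Visit iris.
    Visit poppy.
  At daisy: go right to mint.
    At mint: go left to fir.
      At fir: go left to ivy.
        ivy is a leaf — visit ivy.
      At fir: go right to kale.
        At kale: go left to pear.
          pear is a leaf — visit pear.
        At kale: no right child.
        Visit kale.
      Visit fir.
    At mint: go right to rye.
      At rye: go left to hop.
        hop is a leaf — visit hop.
      At rye: no right child.
      Visit rye.
    Visit mint.
  Visit daisy.
Visit lily.
Full post-order sequence: fern, plum, reed, bay, rose, iris, poppy, ivy, pear, kale, fir, hop, rye, mint, daisy, lily.

pear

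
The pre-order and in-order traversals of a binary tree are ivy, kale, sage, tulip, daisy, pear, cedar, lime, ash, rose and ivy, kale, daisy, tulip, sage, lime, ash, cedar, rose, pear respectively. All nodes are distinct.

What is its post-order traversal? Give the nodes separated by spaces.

daisy tulip ash lime rose cedar pear sage kale ivy

The first element of pre-order is the root; it splits in-order into left and right subtrees.
Root ivy: left subtree has 0 nodes { }, right has 9 {kale, daisy, tulip, sage, lime, ash, cedar, rose, pear}.
  Root kale: left subtree has 0 nodes { }, right has 8 {daisy, tulip, sage, lime, ash, cedar, rose, pear}.
    Root sage: left subtree has 2 nodes {daisy, tulip}, right has 5 {lime, ash, cedar, rose, pear}.
      Root tulip: left subtree has 1 node {daisy}, right has 0 { }.
      Root pear: left subtree has 4 nodes {lime, ash, cedar, rose}, right has 0 { }.
        Root cedar: left subtree has 2 nodes {lime, ash}, right has 1 {rose}.
          Root lime: left subtree has 0 nodes { }, right has 1 {ash}.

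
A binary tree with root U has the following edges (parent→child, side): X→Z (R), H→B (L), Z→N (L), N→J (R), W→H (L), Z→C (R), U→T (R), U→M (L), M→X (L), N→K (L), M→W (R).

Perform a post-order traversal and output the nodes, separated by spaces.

K J N C Z X B H W M T U

Post-order visits the left subtree, then the right subtree, then the node.
At U: go left to M.
  At M: go left to X.
    At X: no left child.
    At X: go right to Z.
      At Z: go left to N.
        At N: go left to K.
          K is a leaf — visit K.
        At N: go right to J.
          J is a leaf — visit J.
        Visit N.
      At Z: go right to C.
        C is a leaf — visit C.
      Visit Z.
    Visit X.
  At M: go right to W.
    At W: go left to H.
      At H: go left to B.
        B is a leaf — visit B.
      At H: no right child.
      Visit H.
    At W: no right child.
    Visit W.
  Visit M.
At U: go right to T.
  T is a leaf — visit T.
Visit U.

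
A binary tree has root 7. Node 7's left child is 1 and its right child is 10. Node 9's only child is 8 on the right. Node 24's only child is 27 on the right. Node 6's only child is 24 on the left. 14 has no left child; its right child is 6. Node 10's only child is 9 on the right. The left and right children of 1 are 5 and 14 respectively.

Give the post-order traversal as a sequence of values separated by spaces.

Post-order visits the left subtree, then the right subtree, then the node.
At 7: go left to 1.
  At 1: go left to 5.
    5 is a leaf — visit 5.
  At 1: go right to 14.
    At 14: no left child.
    At 14: go right to 6.
      At 6: go left to 24.
        At 24: no left child.
        At 24: go right to 27.
          27 is a leaf — visit 27.
        Visit 24.
      At 6: no right child.
      Visit 6.
    Visit 14.
  Visit 1.
At 7: go right to 10.
  At 10: no left child.
  At 10: go right to 9.
    At 9: no left child.
    At 9: go right to 8.
      8 is a leaf — visit 8.
    Visit 9.
  Visit 10.
Visit 7.

5 27 24 6 14 1 8 9 10 7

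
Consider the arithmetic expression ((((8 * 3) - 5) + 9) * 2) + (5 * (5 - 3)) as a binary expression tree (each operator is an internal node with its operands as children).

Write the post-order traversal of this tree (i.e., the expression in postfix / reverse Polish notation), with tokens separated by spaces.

8 3 * 5 - 9 + 2 * 5 5 3 - * +

Post-order on an expression tree gives postfix notation: for each operator, emit left operand, right operand, then the operator.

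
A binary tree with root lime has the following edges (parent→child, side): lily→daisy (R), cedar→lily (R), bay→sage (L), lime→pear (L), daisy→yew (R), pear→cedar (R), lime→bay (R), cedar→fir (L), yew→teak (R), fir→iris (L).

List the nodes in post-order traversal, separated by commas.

iris, fir, teak, yew, daisy, lily, cedar, pear, sage, bay, lime

Post-order visits the left subtree, then the right subtree, then the node.
At lime: go left to pear.
  At pear: no left child.
  At pear: go right to cedar.
    At cedar: go left to fir.
      At fir: go left to iris.
        iris is a leaf — visit iris.
      At fir: no right child.
      Visit fir.
    At cedar: go right to lily.
      At lily: no left child.
      At lily: go right to daisy.
        At daisy: no left child.
        At daisy: go right to yew.
          At yew: no left child.
          At yew: go right to teak.
            teak is a leaf — visit teak.
          Visit yew.
        Visit daisy.
      Visit lily.
    Visit cedar.
  Visit pear.
At lime: go right to bay.
  At bay: go left to sage.
    sage is a leaf — visit sage.
  At bay: no right child.
  Visit bay.
Visit lime.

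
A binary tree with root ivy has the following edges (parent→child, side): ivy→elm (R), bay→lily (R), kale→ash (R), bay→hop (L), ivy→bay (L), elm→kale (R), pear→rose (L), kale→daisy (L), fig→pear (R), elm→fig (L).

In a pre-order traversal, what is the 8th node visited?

rose

Pre-order visits the node, then its left subtree, then its right subtree.
Visit ivy.
At ivy: go left to bay.
  Visit bay.
  At bay: go left to hop.
    hop is a leaf — visit hop.
  At bay: go right to lily.
    lily is a leaf — visit lily.
At ivy: go right to elm.
  Visit elm.
  At elm: go left to fig.
    Visit fig.
    At fig: no left child.
    At fig: go right to pear.
      Visit pear.
      At pear: go left to rose.
        rose is a leaf — visit rose.
      At pear: no right child.
  At elm: go right to kale.
    Visit kale.
    At kale: go left to daisy.
      daisy is a leaf — visit daisy.
    At kale: go right to ash.
      ash is a leaf — visit ash.
Full pre-order sequence: ivy, bay, hop, lily, elm, fig, pear, rose, kale, daisy, ash.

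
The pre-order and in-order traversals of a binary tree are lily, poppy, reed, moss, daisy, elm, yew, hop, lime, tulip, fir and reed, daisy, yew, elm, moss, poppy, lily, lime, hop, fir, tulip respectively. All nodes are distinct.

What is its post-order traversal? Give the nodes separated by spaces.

The first element of pre-order is the root; it splits in-order into left and right subtrees.
Root lily: left subtree has 6 nodes {reed, daisy, yew, elm, moss, poppy}, right has 4 {lime, hop, fir, tulip}.
  Root poppy: left subtree has 5 nodes {reed, daisy, yew, elm, moss}, right has 0 { }.
    Root reed: left subtree has 0 nodes { }, right has 4 {daisy, yew, elm, moss}.
      Root moss: left subtree has 3 nodes {daisy, yew, elm}, right has 0 { }.
        Root daisy: left subtree has 0 nodes { }, right has 2 {yew, elm}.
          Root elm: left subtree has 1 node {yew}, right has 0 { }.
  Root hop: left subtree has 1 node {lime}, right has 2 {fir, tulip}.
    Root tulip: left subtree has 1 node {fir}, right has 0 { }.

yew elm daisy moss reed poppy lime fir tulip hop lily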